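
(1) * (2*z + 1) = 2*z + 1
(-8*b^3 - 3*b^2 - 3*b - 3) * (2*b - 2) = -16*b^4 + 10*b^3 + 6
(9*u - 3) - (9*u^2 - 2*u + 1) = -9*u^2 + 11*u - 4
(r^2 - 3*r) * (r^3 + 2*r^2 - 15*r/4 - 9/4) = r^5 - r^4 - 39*r^3/4 + 9*r^2 + 27*r/4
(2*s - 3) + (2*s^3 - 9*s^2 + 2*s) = 2*s^3 - 9*s^2 + 4*s - 3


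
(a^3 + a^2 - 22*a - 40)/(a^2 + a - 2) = (a^2 - a - 20)/(a - 1)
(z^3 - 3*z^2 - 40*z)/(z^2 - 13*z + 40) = z*(z + 5)/(z - 5)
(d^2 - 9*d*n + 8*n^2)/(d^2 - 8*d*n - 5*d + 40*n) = (d - n)/(d - 5)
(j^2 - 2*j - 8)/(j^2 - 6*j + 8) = (j + 2)/(j - 2)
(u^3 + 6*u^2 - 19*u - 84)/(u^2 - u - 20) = (-u^3 - 6*u^2 + 19*u + 84)/(-u^2 + u + 20)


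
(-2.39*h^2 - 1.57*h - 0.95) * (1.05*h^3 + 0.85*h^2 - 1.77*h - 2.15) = -2.5095*h^5 - 3.68*h^4 + 1.8983*h^3 + 7.1099*h^2 + 5.057*h + 2.0425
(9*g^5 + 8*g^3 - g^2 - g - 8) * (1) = 9*g^5 + 8*g^3 - g^2 - g - 8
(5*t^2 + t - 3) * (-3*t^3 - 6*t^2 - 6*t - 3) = -15*t^5 - 33*t^4 - 27*t^3 - 3*t^2 + 15*t + 9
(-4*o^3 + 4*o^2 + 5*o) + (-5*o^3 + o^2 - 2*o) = -9*o^3 + 5*o^2 + 3*o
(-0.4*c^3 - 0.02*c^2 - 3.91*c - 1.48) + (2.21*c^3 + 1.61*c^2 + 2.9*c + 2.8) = 1.81*c^3 + 1.59*c^2 - 1.01*c + 1.32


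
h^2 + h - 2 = (h - 1)*(h + 2)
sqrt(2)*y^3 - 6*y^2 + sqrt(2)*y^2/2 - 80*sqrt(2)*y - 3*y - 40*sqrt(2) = (y - 8*sqrt(2))*(y + 5*sqrt(2))*(sqrt(2)*y + sqrt(2)/2)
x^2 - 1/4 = (x - 1/2)*(x + 1/2)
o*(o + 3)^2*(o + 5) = o^4 + 11*o^3 + 39*o^2 + 45*o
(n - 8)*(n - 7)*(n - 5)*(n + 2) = n^4 - 18*n^3 + 91*n^2 - 18*n - 560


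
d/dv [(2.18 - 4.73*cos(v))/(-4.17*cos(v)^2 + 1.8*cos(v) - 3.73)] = (19.7241*cos(v)^2 - 18.1812*cos(v) - 13.7189)*sin(v)/(17.3889*cos(v)^4 - 15.012*cos(v)^3 + 34.3482*cos(v)^2 - 13.428*cos(v) + 13.9129)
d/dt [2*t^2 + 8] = 4*t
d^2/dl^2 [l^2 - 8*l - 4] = 2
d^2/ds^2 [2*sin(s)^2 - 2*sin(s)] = 2*sin(s) + 4*cos(2*s)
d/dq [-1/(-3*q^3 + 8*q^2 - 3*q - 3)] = (-9*q^2 + 16*q - 3)/(3*q^3 - 8*q^2 + 3*q + 3)^2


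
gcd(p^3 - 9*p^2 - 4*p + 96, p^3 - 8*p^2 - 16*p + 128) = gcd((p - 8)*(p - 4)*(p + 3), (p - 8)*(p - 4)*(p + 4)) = p^2 - 12*p + 32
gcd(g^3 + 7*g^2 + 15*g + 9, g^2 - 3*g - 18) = g + 3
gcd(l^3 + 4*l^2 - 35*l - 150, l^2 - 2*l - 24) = l - 6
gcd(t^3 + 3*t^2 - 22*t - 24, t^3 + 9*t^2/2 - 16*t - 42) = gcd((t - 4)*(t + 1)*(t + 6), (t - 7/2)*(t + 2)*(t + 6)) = t + 6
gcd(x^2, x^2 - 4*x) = x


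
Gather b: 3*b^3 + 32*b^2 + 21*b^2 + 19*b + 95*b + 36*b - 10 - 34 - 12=3*b^3 + 53*b^2 + 150*b - 56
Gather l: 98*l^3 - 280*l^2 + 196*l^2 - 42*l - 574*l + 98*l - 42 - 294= 98*l^3 - 84*l^2 - 518*l - 336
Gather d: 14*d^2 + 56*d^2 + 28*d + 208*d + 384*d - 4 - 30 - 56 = 70*d^2 + 620*d - 90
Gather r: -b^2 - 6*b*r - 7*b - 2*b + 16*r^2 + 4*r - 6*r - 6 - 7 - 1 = -b^2 - 9*b + 16*r^2 + r*(-6*b - 2) - 14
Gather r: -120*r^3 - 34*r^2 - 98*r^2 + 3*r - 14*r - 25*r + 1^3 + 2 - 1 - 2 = -120*r^3 - 132*r^2 - 36*r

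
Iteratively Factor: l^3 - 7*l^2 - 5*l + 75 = (l + 3)*(l^2 - 10*l + 25) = (l - 5)*(l + 3)*(l - 5)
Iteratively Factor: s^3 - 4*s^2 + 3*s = (s - 3)*(s^2 - s) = s*(s - 3)*(s - 1)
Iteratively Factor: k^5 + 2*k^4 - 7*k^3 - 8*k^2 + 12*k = (k)*(k^4 + 2*k^3 - 7*k^2 - 8*k + 12) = k*(k + 2)*(k^3 - 7*k + 6) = k*(k + 2)*(k + 3)*(k^2 - 3*k + 2) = k*(k - 1)*(k + 2)*(k + 3)*(k - 2)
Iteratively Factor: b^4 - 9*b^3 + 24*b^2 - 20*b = (b - 2)*(b^3 - 7*b^2 + 10*b) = (b - 5)*(b - 2)*(b^2 - 2*b) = b*(b - 5)*(b - 2)*(b - 2)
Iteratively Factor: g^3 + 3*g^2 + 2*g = (g)*(g^2 + 3*g + 2) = g*(g + 1)*(g + 2)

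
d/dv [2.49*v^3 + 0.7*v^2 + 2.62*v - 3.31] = 7.47*v^2 + 1.4*v + 2.62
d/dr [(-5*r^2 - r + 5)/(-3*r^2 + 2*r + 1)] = (-13*r^2 + 20*r - 11)/(9*r^4 - 12*r^3 - 2*r^2 + 4*r + 1)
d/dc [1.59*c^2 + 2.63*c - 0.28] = 3.18*c + 2.63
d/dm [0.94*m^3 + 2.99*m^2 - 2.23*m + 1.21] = 2.82*m^2 + 5.98*m - 2.23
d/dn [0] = 0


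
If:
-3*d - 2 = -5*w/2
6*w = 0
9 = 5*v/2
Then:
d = -2/3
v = 18/5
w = 0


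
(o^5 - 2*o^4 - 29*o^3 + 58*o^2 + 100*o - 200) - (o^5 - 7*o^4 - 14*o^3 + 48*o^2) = 5*o^4 - 15*o^3 + 10*o^2 + 100*o - 200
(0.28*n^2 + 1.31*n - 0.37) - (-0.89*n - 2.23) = 0.28*n^2 + 2.2*n + 1.86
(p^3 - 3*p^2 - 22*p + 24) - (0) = p^3 - 3*p^2 - 22*p + 24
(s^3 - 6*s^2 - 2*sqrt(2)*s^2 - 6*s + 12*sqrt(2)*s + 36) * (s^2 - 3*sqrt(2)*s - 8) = s^5 - 5*sqrt(2)*s^4 - 6*s^4 - 2*s^3 + 30*sqrt(2)*s^3 + 12*s^2 + 34*sqrt(2)*s^2 - 204*sqrt(2)*s + 48*s - 288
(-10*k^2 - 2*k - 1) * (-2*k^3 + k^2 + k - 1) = 20*k^5 - 6*k^4 - 10*k^3 + 7*k^2 + k + 1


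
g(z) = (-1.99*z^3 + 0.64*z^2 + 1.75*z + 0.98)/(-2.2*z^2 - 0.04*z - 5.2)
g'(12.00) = 0.92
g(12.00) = 10.31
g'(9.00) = 0.94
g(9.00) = 7.52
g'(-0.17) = -0.28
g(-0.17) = -0.14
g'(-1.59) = 0.96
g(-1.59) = -0.73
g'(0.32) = -0.21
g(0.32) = -0.28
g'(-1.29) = 0.82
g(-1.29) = -0.46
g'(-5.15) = 0.99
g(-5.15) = -4.43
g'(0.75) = 0.24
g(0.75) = -0.28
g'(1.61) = 0.89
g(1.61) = 0.26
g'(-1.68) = 0.99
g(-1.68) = -0.82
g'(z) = (4.4*z + 0.04)*(-1.99*z^3 + 0.64*z^2 + 1.75*z + 0.98)/(-2.2*z^2 - 0.04*z - 5.2)^2 + (-5.97*z^2 + 1.28*z + 1.75)/(-2.2*z^2 - 0.04*z - 5.2) = (4.378*z^4 + 0.1592*z^3 + 34.8684*z^2 - 2.344*z - 9.0608)/(4.84*z^4 + 0.176*z^3 + 22.8816*z^2 + 0.416*z + 27.04)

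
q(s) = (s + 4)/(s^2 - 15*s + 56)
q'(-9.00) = 0.00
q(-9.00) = -0.02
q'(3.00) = 0.21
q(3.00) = 0.35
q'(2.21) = 0.12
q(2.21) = 0.22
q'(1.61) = 0.08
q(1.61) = 0.16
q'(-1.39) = 0.02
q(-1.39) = 0.03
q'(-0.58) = 0.03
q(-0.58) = 0.05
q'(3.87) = 0.42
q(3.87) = 0.61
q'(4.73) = 1.01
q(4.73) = 1.18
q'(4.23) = 0.59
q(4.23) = 0.79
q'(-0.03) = 0.04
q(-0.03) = 0.07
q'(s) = (15 - 2*s)*(s + 4)/(s^2 - 15*s + 56)^2 + 1/(s^2 - 15*s + 56)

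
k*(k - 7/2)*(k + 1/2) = k^3 - 3*k^2 - 7*k/4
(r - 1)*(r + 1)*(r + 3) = r^3 + 3*r^2 - r - 3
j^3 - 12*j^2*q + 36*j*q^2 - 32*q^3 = (j - 8*q)*(j - 2*q)^2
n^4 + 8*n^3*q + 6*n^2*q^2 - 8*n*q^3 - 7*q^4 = (n - q)*(n + q)^2*(n + 7*q)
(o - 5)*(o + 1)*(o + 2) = o^3 - 2*o^2 - 13*o - 10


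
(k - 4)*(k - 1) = k^2 - 5*k + 4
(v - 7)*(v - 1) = v^2 - 8*v + 7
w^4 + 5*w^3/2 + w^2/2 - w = w*(w - 1/2)*(w + 1)*(w + 2)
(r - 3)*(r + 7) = r^2 + 4*r - 21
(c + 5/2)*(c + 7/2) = c^2 + 6*c + 35/4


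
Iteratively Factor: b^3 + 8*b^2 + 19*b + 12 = (b + 1)*(b^2 + 7*b + 12) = (b + 1)*(b + 3)*(b + 4)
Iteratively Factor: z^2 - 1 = (z - 1)*(z + 1)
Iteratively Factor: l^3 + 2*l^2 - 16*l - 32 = (l + 4)*(l^2 - 2*l - 8) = (l + 2)*(l + 4)*(l - 4)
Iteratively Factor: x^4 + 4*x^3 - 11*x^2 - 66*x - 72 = (x + 3)*(x^3 + x^2 - 14*x - 24) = (x - 4)*(x + 3)*(x^2 + 5*x + 6) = (x - 4)*(x + 3)^2*(x + 2)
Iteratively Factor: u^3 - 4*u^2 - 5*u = (u + 1)*(u^2 - 5*u) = (u - 5)*(u + 1)*(u)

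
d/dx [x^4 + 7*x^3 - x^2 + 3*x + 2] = 4*x^3 + 21*x^2 - 2*x + 3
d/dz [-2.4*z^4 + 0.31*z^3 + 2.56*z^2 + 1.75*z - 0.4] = -9.6*z^3 + 0.93*z^2 + 5.12*z + 1.75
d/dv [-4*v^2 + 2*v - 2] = 2 - 8*v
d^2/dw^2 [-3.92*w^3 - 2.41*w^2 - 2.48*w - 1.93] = -23.52*w - 4.82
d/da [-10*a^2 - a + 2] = -20*a - 1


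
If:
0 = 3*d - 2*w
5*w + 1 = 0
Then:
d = -2/15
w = -1/5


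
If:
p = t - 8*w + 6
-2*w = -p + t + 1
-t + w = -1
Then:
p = 7/2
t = 3/2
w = 1/2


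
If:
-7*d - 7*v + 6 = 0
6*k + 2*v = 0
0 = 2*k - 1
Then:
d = 33/14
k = 1/2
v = -3/2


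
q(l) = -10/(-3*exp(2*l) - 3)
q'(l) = -60*exp(2*l)/(-3*exp(2*l) - 3)^2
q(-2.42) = 3.31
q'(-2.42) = -0.05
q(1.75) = 0.10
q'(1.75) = -0.19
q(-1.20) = 3.06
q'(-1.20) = -0.51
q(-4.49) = 3.33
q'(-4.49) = -0.00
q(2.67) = 0.02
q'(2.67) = -0.03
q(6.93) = 0.00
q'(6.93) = -0.00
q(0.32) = 1.15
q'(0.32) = -1.51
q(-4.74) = 3.33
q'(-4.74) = -0.00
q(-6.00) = 3.33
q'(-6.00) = 0.00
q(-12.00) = 3.33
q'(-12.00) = 0.00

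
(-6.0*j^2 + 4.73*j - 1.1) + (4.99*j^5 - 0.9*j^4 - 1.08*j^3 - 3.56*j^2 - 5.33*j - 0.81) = 4.99*j^5 - 0.9*j^4 - 1.08*j^3 - 9.56*j^2 - 0.6*j - 1.91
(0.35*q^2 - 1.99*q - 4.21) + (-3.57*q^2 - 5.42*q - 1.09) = -3.22*q^2 - 7.41*q - 5.3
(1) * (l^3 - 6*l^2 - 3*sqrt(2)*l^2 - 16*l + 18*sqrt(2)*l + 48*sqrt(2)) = l^3 - 6*l^2 - 3*sqrt(2)*l^2 - 16*l + 18*sqrt(2)*l + 48*sqrt(2)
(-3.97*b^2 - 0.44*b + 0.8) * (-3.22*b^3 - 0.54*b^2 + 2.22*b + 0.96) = 12.7834*b^5 + 3.5606*b^4 - 11.1518*b^3 - 5.22*b^2 + 1.3536*b + 0.768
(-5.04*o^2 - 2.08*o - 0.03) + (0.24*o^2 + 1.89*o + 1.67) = -4.8*o^2 - 0.19*o + 1.64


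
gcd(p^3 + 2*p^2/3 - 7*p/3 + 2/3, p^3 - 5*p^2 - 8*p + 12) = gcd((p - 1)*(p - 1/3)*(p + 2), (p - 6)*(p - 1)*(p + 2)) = p^2 + p - 2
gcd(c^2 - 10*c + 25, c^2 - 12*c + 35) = c - 5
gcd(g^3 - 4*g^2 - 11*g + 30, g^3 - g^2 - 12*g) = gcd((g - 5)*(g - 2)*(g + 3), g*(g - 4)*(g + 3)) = g + 3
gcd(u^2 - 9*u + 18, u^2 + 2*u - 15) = u - 3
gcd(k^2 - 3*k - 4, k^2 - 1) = k + 1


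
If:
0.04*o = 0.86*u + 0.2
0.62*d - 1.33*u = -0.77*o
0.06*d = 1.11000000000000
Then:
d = 18.50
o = -16.63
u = -1.01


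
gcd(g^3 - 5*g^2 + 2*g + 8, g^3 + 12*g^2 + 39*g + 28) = g + 1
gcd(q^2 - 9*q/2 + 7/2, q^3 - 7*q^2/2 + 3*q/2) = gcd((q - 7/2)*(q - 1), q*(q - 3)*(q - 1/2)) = 1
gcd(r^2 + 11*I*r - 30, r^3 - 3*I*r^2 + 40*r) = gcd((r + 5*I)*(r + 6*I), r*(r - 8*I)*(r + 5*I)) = r + 5*I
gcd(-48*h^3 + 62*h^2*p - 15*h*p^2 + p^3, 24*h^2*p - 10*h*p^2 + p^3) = -6*h + p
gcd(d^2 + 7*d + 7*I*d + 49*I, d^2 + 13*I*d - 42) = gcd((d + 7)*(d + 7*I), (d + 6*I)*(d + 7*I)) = d + 7*I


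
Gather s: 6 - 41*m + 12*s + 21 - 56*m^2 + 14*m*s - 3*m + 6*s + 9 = -56*m^2 - 44*m + s*(14*m + 18) + 36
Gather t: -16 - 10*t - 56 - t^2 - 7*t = -t^2 - 17*t - 72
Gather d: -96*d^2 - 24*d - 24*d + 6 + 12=-96*d^2 - 48*d + 18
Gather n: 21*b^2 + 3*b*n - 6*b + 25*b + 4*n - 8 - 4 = 21*b^2 + 19*b + n*(3*b + 4) - 12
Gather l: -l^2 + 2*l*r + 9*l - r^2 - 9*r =-l^2 + l*(2*r + 9) - r^2 - 9*r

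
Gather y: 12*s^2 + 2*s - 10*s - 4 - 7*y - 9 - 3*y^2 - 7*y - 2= 12*s^2 - 8*s - 3*y^2 - 14*y - 15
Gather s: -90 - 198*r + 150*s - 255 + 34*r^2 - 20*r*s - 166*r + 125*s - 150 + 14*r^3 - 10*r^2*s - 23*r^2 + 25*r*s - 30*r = 14*r^3 + 11*r^2 - 394*r + s*(-10*r^2 + 5*r + 275) - 495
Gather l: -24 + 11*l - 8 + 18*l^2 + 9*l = 18*l^2 + 20*l - 32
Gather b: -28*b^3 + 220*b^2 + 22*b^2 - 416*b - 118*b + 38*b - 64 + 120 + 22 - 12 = -28*b^3 + 242*b^2 - 496*b + 66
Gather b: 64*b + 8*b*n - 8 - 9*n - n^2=b*(8*n + 64) - n^2 - 9*n - 8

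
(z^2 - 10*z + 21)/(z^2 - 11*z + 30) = (z^2 - 10*z + 21)/(z^2 - 11*z + 30)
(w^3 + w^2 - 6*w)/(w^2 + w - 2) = w*(w^2 + w - 6)/(w^2 + w - 2)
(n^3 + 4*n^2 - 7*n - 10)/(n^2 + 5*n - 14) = (n^2 + 6*n + 5)/(n + 7)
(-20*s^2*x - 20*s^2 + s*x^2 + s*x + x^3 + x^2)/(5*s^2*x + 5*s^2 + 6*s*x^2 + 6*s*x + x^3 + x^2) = (-4*s + x)/(s + x)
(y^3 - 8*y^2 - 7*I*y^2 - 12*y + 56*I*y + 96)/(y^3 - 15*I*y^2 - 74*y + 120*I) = (y^2 - y*(8 + 3*I) + 24*I)/(y^2 - 11*I*y - 30)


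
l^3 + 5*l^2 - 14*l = l*(l - 2)*(l + 7)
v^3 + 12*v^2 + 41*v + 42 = (v + 2)*(v + 3)*(v + 7)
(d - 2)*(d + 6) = d^2 + 4*d - 12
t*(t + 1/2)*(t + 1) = t^3 + 3*t^2/2 + t/2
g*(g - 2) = g^2 - 2*g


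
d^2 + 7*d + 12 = (d + 3)*(d + 4)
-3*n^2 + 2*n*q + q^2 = (-n + q)*(3*n + q)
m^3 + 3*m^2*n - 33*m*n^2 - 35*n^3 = (m - 5*n)*(m + n)*(m + 7*n)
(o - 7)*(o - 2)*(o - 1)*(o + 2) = o^4 - 8*o^3 + 3*o^2 + 32*o - 28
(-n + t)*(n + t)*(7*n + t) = -7*n^3 - n^2*t + 7*n*t^2 + t^3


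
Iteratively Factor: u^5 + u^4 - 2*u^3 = (u)*(u^4 + u^3 - 2*u^2) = u^2*(u^3 + u^2 - 2*u) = u^2*(u + 2)*(u^2 - u) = u^3*(u + 2)*(u - 1)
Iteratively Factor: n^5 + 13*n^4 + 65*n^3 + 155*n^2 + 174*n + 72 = (n + 4)*(n^4 + 9*n^3 + 29*n^2 + 39*n + 18) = (n + 3)*(n + 4)*(n^3 + 6*n^2 + 11*n + 6) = (n + 1)*(n + 3)*(n + 4)*(n^2 + 5*n + 6) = (n + 1)*(n + 3)^2*(n + 4)*(n + 2)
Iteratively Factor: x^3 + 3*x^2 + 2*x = (x + 1)*(x^2 + 2*x) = x*(x + 1)*(x + 2)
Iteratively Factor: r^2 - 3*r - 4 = (r - 4)*(r + 1)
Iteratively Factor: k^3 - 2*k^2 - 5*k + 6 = (k - 1)*(k^2 - k - 6) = (k - 1)*(k + 2)*(k - 3)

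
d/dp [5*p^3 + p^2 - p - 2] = 15*p^2 + 2*p - 1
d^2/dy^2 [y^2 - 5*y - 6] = 2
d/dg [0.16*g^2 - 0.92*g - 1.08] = 0.32*g - 0.92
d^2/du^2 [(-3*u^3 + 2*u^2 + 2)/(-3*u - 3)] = 2*(3*u^3 + 9*u^2 + 9*u - 4)/(3*(u^3 + 3*u^2 + 3*u + 1))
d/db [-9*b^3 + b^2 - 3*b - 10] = -27*b^2 + 2*b - 3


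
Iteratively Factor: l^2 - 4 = (l + 2)*(l - 2)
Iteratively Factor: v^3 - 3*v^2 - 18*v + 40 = (v + 4)*(v^2 - 7*v + 10) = (v - 2)*(v + 4)*(v - 5)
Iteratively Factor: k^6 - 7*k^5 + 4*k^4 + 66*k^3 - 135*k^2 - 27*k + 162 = (k - 3)*(k^5 - 4*k^4 - 8*k^3 + 42*k^2 - 9*k - 54) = (k - 3)^2*(k^4 - k^3 - 11*k^2 + 9*k + 18) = (k - 3)^2*(k - 2)*(k^3 + k^2 - 9*k - 9) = (k - 3)^2*(k - 2)*(k + 1)*(k^2 - 9) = (k - 3)^2*(k - 2)*(k + 1)*(k + 3)*(k - 3)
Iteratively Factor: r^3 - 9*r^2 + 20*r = (r)*(r^2 - 9*r + 20) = r*(r - 4)*(r - 5)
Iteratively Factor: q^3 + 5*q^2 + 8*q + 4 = (q + 2)*(q^2 + 3*q + 2) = (q + 1)*(q + 2)*(q + 2)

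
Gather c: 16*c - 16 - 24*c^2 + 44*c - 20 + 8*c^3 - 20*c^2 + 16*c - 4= 8*c^3 - 44*c^2 + 76*c - 40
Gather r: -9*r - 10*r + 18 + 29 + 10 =57 - 19*r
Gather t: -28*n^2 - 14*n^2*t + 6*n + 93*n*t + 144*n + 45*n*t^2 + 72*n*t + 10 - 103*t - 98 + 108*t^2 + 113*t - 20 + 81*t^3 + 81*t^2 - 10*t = -28*n^2 + 150*n + 81*t^3 + t^2*(45*n + 189) + t*(-14*n^2 + 165*n) - 108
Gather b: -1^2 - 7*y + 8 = 7 - 7*y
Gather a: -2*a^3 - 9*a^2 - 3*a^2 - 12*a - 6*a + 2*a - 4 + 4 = -2*a^3 - 12*a^2 - 16*a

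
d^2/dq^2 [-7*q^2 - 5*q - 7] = -14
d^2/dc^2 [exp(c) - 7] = exp(c)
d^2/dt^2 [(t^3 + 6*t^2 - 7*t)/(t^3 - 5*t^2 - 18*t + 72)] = 2*(11*t^6 + 33*t^5 - 3*t^4 - 3181*t^3 + 5616*t^2 + 7992*t + 22032)/(t^9 - 15*t^8 + 21*t^7 + 631*t^6 - 2538*t^5 - 7236*t^4 + 48600*t^3 - 7776*t^2 - 279936*t + 373248)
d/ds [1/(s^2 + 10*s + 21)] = 2*(-s - 5)/(s^2 + 10*s + 21)^2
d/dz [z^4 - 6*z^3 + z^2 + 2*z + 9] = 4*z^3 - 18*z^2 + 2*z + 2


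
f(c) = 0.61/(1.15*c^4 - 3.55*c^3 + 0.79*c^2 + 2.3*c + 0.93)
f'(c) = 0.61*(-4.6*c^3 + 10.65*c^2 - 1.58*c - 2.3)/(1.15*c^4 - 3.55*c^3 + 0.79*c^2 + 2.3*c + 0.93)^2 = (-2.806*c^3 + 6.4965*c^2 - 0.9638*c - 1.403)/(1.15*c^4 - 3.55*c^3 + 0.79*c^2 + 2.3*c + 0.93)^2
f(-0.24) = 1.28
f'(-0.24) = -3.34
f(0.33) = 0.37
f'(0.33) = -0.40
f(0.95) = 0.35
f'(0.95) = 0.38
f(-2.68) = 0.00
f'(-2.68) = 0.01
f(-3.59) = 0.00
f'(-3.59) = 0.00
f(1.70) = -0.86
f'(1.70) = 3.83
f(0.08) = 0.55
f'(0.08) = -1.15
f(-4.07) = 0.00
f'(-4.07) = 0.00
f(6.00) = 0.00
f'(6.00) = -0.00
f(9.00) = 0.00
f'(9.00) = -0.00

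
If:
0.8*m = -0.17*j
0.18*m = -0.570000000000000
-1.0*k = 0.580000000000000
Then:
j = 14.90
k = -0.58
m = -3.17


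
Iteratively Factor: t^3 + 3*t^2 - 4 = (t - 1)*(t^2 + 4*t + 4) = (t - 1)*(t + 2)*(t + 2)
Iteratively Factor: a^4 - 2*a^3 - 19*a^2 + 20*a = (a - 1)*(a^3 - a^2 - 20*a) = (a - 5)*(a - 1)*(a^2 + 4*a) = a*(a - 5)*(a - 1)*(a + 4)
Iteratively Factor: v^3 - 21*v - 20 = (v + 1)*(v^2 - v - 20) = (v - 5)*(v + 1)*(v + 4)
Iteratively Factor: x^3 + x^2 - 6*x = (x + 3)*(x^2 - 2*x) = (x - 2)*(x + 3)*(x)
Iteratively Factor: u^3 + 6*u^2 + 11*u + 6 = (u + 1)*(u^2 + 5*u + 6) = (u + 1)*(u + 2)*(u + 3)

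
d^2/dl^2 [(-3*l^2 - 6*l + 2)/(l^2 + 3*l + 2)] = 2*(3*l^3 + 24*l^2 + 54*l + 38)/(l^6 + 9*l^5 + 33*l^4 + 63*l^3 + 66*l^2 + 36*l + 8)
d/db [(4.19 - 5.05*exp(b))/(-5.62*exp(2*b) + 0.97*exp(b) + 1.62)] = (-28.381*exp(2*b) + 47.0956*exp(b) - 12.2453)*exp(b)/(31.5844*exp(4*b) - 10.9028*exp(3*b) - 17.2679*exp(2*b) + 3.1428*exp(b) + 2.6244)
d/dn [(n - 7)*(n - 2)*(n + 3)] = 3*n^2 - 12*n - 13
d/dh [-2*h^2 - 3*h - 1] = -4*h - 3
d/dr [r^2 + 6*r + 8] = 2*r + 6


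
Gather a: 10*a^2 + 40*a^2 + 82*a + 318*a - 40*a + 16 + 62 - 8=50*a^2 + 360*a + 70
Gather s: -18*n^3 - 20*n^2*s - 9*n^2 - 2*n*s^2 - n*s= -18*n^3 - 9*n^2 - 2*n*s^2 + s*(-20*n^2 - n)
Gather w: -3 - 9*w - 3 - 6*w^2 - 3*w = -6*w^2 - 12*w - 6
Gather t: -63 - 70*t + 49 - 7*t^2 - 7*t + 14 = -7*t^2 - 77*t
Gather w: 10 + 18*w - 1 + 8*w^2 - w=8*w^2 + 17*w + 9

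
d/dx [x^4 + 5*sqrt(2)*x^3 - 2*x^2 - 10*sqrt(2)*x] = 4*x^3 + 15*sqrt(2)*x^2 - 4*x - 10*sqrt(2)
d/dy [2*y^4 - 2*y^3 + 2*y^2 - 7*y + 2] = 8*y^3 - 6*y^2 + 4*y - 7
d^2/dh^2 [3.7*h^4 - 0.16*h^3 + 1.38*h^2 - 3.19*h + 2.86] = 44.4*h^2 - 0.96*h + 2.76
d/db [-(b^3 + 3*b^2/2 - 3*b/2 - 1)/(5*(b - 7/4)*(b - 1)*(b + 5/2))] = 4*(28*b^2 + 172*b + 187)/(5*(64*b^4 + 96*b^3 - 524*b^2 - 420*b + 1225))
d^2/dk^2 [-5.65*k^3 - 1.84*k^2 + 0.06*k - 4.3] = -33.9*k - 3.68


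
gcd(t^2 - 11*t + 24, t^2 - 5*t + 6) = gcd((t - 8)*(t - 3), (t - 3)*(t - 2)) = t - 3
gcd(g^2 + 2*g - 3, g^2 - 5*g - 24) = g + 3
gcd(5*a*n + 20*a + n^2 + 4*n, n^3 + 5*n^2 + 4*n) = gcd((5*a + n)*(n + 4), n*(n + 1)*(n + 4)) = n + 4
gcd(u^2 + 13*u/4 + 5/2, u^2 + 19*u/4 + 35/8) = u + 5/4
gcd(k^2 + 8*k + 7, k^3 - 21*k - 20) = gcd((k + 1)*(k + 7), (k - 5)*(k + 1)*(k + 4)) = k + 1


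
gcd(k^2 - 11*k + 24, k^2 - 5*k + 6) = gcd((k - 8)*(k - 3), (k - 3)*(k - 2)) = k - 3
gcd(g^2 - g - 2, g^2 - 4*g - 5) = g + 1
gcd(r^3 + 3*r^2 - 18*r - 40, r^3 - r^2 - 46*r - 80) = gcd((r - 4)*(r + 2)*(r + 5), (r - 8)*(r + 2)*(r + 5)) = r^2 + 7*r + 10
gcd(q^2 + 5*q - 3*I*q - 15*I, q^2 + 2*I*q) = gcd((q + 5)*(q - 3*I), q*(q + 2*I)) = 1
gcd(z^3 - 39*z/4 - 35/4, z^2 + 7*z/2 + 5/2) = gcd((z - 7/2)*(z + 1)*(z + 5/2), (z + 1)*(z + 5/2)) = z^2 + 7*z/2 + 5/2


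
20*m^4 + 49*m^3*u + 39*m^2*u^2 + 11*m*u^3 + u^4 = (m + u)^2*(4*m + u)*(5*m + u)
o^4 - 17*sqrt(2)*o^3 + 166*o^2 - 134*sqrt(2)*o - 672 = (o - 8*sqrt(2))*(o - 7*sqrt(2))*(o - 3*sqrt(2))*(o + sqrt(2))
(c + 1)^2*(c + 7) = c^3 + 9*c^2 + 15*c + 7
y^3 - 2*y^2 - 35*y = y*(y - 7)*(y + 5)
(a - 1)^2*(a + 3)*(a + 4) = a^4 + 5*a^3 - a^2 - 17*a + 12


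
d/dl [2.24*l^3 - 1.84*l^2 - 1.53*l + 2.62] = 6.72*l^2 - 3.68*l - 1.53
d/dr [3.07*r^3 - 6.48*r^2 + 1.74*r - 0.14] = 9.21*r^2 - 12.96*r + 1.74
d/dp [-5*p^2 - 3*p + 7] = -10*p - 3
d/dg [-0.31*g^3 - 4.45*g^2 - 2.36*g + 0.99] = -0.93*g^2 - 8.9*g - 2.36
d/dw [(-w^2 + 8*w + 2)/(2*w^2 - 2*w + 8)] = (-7*w^2 - 12*w + 34)/(2*(w^4 - 2*w^3 + 9*w^2 - 8*w + 16))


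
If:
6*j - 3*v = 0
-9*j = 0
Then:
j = 0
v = 0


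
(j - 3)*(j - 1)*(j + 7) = j^3 + 3*j^2 - 25*j + 21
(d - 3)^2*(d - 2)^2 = d^4 - 10*d^3 + 37*d^2 - 60*d + 36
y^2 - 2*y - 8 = (y - 4)*(y + 2)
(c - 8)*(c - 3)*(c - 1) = c^3 - 12*c^2 + 35*c - 24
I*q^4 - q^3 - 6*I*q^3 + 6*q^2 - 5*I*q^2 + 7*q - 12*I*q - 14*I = (q - 7)*(q + 1)*(q + 2*I)*(I*q + 1)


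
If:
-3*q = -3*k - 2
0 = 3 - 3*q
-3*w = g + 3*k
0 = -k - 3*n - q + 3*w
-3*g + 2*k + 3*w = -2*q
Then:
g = 5/12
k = 1/3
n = -11/12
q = 1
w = -17/36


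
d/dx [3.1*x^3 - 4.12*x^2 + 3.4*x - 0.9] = 9.3*x^2 - 8.24*x + 3.4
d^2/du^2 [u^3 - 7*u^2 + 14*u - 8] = 6*u - 14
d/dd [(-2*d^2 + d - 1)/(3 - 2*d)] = (4*d^2 - 12*d + 1)/(4*d^2 - 12*d + 9)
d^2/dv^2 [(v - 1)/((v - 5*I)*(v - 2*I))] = (2*v^3 - 6*v^2 + v*(60 + 42*I) + 78 - 140*I)/(v^6 - 21*I*v^5 - 177*v^4 + 763*I*v^3 + 1770*v^2 - 2100*I*v - 1000)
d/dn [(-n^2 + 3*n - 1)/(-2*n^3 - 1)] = (-2*n^4 + 12*n^3 - 6*n^2 + 2*n - 3)/(4*n^6 + 4*n^3 + 1)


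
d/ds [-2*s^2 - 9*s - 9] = -4*s - 9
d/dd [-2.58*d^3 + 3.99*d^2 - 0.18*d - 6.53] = -7.74*d^2 + 7.98*d - 0.18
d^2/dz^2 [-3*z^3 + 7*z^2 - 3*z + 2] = 14 - 18*z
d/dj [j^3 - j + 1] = 3*j^2 - 1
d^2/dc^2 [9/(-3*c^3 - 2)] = 324*c*(1 - 3*c^3)/(3*c^3 + 2)^3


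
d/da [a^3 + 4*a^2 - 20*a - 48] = 3*a^2 + 8*a - 20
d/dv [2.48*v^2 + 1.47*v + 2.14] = 4.96*v + 1.47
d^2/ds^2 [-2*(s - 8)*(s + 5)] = -4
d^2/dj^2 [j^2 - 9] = 2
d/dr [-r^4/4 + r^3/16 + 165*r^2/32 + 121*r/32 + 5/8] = -r^3 + 3*r^2/16 + 165*r/16 + 121/32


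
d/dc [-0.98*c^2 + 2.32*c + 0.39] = 2.32 - 1.96*c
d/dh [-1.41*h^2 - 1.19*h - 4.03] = -2.82*h - 1.19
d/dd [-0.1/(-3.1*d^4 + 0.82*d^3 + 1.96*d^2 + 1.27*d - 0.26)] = (-1.24*d^3 + 0.246*d^2 + 0.392*d + 0.127)/(-3.1*d^4 + 0.82*d^3 + 1.96*d^2 + 1.27*d - 0.26)^2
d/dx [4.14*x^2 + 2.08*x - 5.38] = 8.28*x + 2.08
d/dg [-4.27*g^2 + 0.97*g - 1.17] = 0.97 - 8.54*g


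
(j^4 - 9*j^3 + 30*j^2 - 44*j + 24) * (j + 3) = j^5 - 6*j^4 + 3*j^3 + 46*j^2 - 108*j + 72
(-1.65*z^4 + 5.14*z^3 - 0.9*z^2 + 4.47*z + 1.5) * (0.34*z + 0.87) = -0.561*z^5 + 0.3121*z^4 + 4.1658*z^3 + 0.7368*z^2 + 4.3989*z + 1.305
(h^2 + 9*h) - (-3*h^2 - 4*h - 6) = 4*h^2 + 13*h + 6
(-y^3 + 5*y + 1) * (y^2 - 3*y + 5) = -y^5 + 3*y^4 - 14*y^2 + 22*y + 5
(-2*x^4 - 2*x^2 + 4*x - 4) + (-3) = -2*x^4 - 2*x^2 + 4*x - 7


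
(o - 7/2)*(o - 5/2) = o^2 - 6*o + 35/4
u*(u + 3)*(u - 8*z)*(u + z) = u^4 - 7*u^3*z + 3*u^3 - 8*u^2*z^2 - 21*u^2*z - 24*u*z^2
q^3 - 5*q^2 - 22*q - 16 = (q - 8)*(q + 1)*(q + 2)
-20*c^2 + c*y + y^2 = (-4*c + y)*(5*c + y)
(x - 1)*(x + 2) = x^2 + x - 2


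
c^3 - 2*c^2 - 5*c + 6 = (c - 3)*(c - 1)*(c + 2)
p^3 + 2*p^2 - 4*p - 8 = (p - 2)*(p + 2)^2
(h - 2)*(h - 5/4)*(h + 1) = h^3 - 9*h^2/4 - 3*h/4 + 5/2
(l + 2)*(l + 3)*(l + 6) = l^3 + 11*l^2 + 36*l + 36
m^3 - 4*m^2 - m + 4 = (m - 4)*(m - 1)*(m + 1)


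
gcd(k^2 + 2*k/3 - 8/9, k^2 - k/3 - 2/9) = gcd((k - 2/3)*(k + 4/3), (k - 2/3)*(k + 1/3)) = k - 2/3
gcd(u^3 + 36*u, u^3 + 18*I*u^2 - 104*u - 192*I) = u + 6*I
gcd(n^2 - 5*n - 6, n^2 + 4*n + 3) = n + 1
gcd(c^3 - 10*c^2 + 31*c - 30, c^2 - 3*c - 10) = c - 5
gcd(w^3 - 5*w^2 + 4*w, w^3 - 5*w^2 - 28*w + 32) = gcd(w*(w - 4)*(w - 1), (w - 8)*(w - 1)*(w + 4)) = w - 1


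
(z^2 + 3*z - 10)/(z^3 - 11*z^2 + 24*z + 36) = (z^2 + 3*z - 10)/(z^3 - 11*z^2 + 24*z + 36)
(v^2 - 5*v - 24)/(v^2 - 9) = (v - 8)/(v - 3)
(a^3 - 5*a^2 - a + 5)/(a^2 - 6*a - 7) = (a^2 - 6*a + 5)/(a - 7)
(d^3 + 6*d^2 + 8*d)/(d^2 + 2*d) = d + 4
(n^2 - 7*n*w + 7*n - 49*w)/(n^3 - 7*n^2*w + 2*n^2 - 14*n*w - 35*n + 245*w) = 1/(n - 5)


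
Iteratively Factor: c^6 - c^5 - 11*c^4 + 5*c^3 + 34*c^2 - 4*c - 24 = (c + 2)*(c^5 - 3*c^4 - 5*c^3 + 15*c^2 + 4*c - 12) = (c + 2)^2*(c^4 - 5*c^3 + 5*c^2 + 5*c - 6) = (c - 2)*(c + 2)^2*(c^3 - 3*c^2 - c + 3) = (c - 2)*(c + 1)*(c + 2)^2*(c^2 - 4*c + 3) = (c - 2)*(c - 1)*(c + 1)*(c + 2)^2*(c - 3)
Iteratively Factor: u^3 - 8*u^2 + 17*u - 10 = (u - 1)*(u^2 - 7*u + 10) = (u - 2)*(u - 1)*(u - 5)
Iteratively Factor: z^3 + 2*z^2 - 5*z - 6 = (z + 3)*(z^2 - z - 2) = (z - 2)*(z + 3)*(z + 1)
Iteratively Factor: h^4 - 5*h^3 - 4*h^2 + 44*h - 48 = (h - 2)*(h^3 - 3*h^2 - 10*h + 24) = (h - 2)^2*(h^2 - h - 12) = (h - 4)*(h - 2)^2*(h + 3)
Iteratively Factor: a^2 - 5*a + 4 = (a - 4)*(a - 1)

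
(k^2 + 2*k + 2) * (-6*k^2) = -6*k^4 - 12*k^3 - 12*k^2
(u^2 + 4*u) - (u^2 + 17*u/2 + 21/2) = -9*u/2 - 21/2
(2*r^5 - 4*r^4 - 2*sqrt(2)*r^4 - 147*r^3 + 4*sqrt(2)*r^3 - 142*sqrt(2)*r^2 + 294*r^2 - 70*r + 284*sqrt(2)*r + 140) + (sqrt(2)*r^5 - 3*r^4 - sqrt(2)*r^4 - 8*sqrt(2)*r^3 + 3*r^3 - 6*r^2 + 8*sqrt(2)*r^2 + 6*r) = sqrt(2)*r^5 + 2*r^5 - 7*r^4 - 3*sqrt(2)*r^4 - 144*r^3 - 4*sqrt(2)*r^3 - 134*sqrt(2)*r^2 + 288*r^2 - 64*r + 284*sqrt(2)*r + 140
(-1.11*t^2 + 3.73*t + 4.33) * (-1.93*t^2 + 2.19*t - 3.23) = 2.1423*t^4 - 9.6298*t^3 + 3.3971*t^2 - 2.5652*t - 13.9859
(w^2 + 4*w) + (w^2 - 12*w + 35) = 2*w^2 - 8*w + 35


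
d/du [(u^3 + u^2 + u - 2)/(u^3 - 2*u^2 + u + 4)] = 3*(-u^4 + 7*u^2 + 2)/(u^6 - 4*u^5 + 6*u^4 + 4*u^3 - 15*u^2 + 8*u + 16)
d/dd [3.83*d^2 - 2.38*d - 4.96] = 7.66*d - 2.38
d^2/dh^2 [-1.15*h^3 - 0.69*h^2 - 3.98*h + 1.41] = -6.9*h - 1.38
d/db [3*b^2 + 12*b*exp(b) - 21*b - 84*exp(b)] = 12*b*exp(b) + 6*b - 72*exp(b) - 21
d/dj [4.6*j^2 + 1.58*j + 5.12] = 9.2*j + 1.58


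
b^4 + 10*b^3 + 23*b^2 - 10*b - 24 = (b - 1)*(b + 1)*(b + 4)*(b + 6)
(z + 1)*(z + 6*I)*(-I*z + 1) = -I*z^3 + 7*z^2 - I*z^2 + 7*z + 6*I*z + 6*I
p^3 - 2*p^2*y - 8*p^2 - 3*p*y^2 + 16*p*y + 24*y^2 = (p - 8)*(p - 3*y)*(p + y)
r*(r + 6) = r^2 + 6*r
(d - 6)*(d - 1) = d^2 - 7*d + 6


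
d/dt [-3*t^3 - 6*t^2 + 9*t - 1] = -9*t^2 - 12*t + 9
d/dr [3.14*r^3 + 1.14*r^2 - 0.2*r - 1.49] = 9.42*r^2 + 2.28*r - 0.2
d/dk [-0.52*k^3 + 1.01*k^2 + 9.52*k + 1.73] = -1.56*k^2 + 2.02*k + 9.52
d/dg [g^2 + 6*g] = 2*g + 6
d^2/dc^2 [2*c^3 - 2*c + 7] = 12*c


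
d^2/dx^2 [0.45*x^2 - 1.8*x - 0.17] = 0.900000000000000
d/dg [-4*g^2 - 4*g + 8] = -8*g - 4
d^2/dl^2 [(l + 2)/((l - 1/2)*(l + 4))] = 8*(2*l^3 + 12*l^2 + 54*l + 71)/(8*l^6 + 84*l^5 + 246*l^4 + 7*l^3 - 492*l^2 + 336*l - 64)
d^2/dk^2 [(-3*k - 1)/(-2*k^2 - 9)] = 12*(2*k^3 + 2*k^2 - 27*k - 3)/(8*k^6 + 108*k^4 + 486*k^2 + 729)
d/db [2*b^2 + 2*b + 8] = 4*b + 2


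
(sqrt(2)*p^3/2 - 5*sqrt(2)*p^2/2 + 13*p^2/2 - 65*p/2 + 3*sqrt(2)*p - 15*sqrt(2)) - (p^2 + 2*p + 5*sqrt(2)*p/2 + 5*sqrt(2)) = sqrt(2)*p^3/2 - 5*sqrt(2)*p^2/2 + 11*p^2/2 - 69*p/2 + sqrt(2)*p/2 - 20*sqrt(2)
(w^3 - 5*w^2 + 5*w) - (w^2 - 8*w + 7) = w^3 - 6*w^2 + 13*w - 7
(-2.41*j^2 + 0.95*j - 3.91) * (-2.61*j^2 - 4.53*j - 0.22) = 6.2901*j^4 + 8.4378*j^3 + 6.4318*j^2 + 17.5033*j + 0.8602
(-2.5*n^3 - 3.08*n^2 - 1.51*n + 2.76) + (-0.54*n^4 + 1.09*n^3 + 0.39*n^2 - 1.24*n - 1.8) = -0.54*n^4 - 1.41*n^3 - 2.69*n^2 - 2.75*n + 0.96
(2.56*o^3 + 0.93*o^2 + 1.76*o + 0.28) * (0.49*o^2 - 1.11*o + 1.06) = 1.2544*o^5 - 2.3859*o^4 + 2.5437*o^3 - 0.8306*o^2 + 1.5548*o + 0.2968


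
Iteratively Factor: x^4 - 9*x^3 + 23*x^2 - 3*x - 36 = (x + 1)*(x^3 - 10*x^2 + 33*x - 36) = (x - 4)*(x + 1)*(x^2 - 6*x + 9) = (x - 4)*(x - 3)*(x + 1)*(x - 3)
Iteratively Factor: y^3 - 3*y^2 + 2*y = (y)*(y^2 - 3*y + 2) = y*(y - 2)*(y - 1)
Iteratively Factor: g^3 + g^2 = (g)*(g^2 + g) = g*(g + 1)*(g)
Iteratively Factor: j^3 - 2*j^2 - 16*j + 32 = (j + 4)*(j^2 - 6*j + 8) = (j - 4)*(j + 4)*(j - 2)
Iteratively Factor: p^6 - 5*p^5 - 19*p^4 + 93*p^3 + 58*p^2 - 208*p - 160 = (p - 4)*(p^5 - p^4 - 23*p^3 + p^2 + 62*p + 40) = (p - 4)*(p + 1)*(p^4 - 2*p^3 - 21*p^2 + 22*p + 40) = (p - 4)*(p + 1)*(p + 4)*(p^3 - 6*p^2 + 3*p + 10) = (p - 4)*(p + 1)^2*(p + 4)*(p^2 - 7*p + 10) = (p - 5)*(p - 4)*(p + 1)^2*(p + 4)*(p - 2)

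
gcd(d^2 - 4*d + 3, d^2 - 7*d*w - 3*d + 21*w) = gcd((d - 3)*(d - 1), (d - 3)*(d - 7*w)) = d - 3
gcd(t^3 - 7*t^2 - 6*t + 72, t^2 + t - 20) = t - 4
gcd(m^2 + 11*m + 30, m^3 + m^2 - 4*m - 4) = 1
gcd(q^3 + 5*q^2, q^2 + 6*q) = q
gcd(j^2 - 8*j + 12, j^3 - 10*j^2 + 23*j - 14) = j - 2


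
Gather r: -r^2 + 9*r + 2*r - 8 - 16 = -r^2 + 11*r - 24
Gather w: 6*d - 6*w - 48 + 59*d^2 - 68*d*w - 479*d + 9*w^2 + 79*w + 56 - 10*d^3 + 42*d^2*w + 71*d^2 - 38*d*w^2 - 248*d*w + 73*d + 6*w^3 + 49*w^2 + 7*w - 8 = -10*d^3 + 130*d^2 - 400*d + 6*w^3 + w^2*(58 - 38*d) + w*(42*d^2 - 316*d + 80)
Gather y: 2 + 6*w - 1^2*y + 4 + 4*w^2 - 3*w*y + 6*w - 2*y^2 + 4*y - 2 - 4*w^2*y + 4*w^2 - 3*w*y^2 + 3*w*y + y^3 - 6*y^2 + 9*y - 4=8*w^2 + 12*w + y^3 + y^2*(-3*w - 8) + y*(12 - 4*w^2)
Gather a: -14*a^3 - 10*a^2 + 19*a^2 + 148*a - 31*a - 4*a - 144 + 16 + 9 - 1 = -14*a^3 + 9*a^2 + 113*a - 120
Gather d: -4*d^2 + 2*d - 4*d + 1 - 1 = -4*d^2 - 2*d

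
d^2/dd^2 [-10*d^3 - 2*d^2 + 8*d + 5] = -60*d - 4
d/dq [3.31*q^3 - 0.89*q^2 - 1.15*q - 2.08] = 9.93*q^2 - 1.78*q - 1.15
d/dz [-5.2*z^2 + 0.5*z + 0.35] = 0.5 - 10.4*z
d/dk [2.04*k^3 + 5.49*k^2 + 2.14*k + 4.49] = 6.12*k^2 + 10.98*k + 2.14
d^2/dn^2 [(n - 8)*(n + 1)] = 2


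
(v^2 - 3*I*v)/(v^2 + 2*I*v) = (v - 3*I)/(v + 2*I)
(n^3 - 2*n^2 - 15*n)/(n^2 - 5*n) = n + 3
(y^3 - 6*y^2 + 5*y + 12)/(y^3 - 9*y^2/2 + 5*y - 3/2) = 2*(y^2 - 3*y - 4)/(2*y^2 - 3*y + 1)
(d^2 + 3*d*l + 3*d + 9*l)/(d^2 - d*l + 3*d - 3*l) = (d + 3*l)/(d - l)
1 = 1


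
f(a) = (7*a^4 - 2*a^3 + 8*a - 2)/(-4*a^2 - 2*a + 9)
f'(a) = (8*a + 2)*(7*a^4 - 2*a^3 + 8*a - 2)/(-4*a^2 - 2*a + 9)^2 + (28*a^3 - 6*a^2 + 8)/(-4*a^2 - 2*a + 9) = 2*(-28*a^5 - 17*a^4 + 130*a^3 - 11*a^2 - 8*a + 34)/(16*a^4 + 16*a^3 - 68*a^2 - 36*a + 81)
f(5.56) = -50.79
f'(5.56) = -18.08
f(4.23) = -29.87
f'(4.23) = -13.37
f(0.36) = 0.12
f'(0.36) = 1.17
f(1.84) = -9.79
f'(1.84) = 0.19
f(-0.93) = -0.35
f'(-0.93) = -2.41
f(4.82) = -38.38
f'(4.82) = -15.47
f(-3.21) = -30.30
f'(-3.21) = 10.17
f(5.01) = -41.38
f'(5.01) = -16.14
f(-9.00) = -159.30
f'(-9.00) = 32.79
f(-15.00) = -419.28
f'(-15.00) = 53.85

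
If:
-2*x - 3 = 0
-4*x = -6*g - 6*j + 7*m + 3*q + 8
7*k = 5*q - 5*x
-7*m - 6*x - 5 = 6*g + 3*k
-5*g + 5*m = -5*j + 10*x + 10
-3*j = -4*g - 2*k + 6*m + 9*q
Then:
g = 951/2572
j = -739/5144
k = 8895/5144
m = -2503/5144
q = 4737/5144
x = -3/2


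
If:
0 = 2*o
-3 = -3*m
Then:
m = 1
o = 0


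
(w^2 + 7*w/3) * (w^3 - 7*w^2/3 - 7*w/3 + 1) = w^5 - 70*w^3/9 - 40*w^2/9 + 7*w/3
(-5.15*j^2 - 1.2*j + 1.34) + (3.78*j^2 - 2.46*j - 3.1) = -1.37*j^2 - 3.66*j - 1.76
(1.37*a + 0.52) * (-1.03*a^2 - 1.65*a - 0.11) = -1.4111*a^3 - 2.7961*a^2 - 1.0087*a - 0.0572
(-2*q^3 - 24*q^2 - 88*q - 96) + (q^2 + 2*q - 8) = -2*q^3 - 23*q^2 - 86*q - 104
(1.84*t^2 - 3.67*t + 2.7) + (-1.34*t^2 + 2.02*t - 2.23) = 0.5*t^2 - 1.65*t + 0.47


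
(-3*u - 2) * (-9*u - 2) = 27*u^2 + 24*u + 4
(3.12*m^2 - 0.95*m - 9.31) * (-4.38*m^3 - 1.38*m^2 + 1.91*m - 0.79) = -13.6656*m^5 - 0.144600000000001*m^4 + 48.048*m^3 + 8.5685*m^2 - 17.0316*m + 7.3549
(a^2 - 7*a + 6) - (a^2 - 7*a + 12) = -6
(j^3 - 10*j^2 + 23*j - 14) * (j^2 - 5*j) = j^5 - 15*j^4 + 73*j^3 - 129*j^2 + 70*j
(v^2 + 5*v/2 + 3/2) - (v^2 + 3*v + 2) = -v/2 - 1/2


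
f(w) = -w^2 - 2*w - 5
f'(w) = -2*w - 2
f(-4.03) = -13.18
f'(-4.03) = 6.06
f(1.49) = -10.20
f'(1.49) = -4.98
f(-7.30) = -43.69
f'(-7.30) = 12.60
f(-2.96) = -7.84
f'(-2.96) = 3.92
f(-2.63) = -6.66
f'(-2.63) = 3.26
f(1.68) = -11.18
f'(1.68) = -5.36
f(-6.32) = -32.30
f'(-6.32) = 10.64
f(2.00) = -13.00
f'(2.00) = -6.00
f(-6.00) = -29.00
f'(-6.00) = 10.00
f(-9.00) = -68.00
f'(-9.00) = 16.00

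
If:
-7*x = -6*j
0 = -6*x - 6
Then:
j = -7/6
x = -1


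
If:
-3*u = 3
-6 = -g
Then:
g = 6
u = -1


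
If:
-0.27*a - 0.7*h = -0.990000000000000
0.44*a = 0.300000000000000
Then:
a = 0.68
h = 1.15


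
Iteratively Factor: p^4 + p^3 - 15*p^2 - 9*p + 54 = (p + 3)*(p^3 - 2*p^2 - 9*p + 18) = (p - 2)*(p + 3)*(p^2 - 9) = (p - 3)*(p - 2)*(p + 3)*(p + 3)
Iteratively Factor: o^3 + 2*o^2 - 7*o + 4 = (o - 1)*(o^2 + 3*o - 4) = (o - 1)^2*(o + 4)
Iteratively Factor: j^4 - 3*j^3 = (j)*(j^3 - 3*j^2) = j^2*(j^2 - 3*j) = j^3*(j - 3)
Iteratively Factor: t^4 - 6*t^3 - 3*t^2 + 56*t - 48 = (t - 4)*(t^3 - 2*t^2 - 11*t + 12) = (t - 4)^2*(t^2 + 2*t - 3) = (t - 4)^2*(t + 3)*(t - 1)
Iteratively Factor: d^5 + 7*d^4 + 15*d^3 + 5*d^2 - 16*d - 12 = (d + 1)*(d^4 + 6*d^3 + 9*d^2 - 4*d - 12) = (d + 1)*(d + 2)*(d^3 + 4*d^2 + d - 6) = (d - 1)*(d + 1)*(d + 2)*(d^2 + 5*d + 6) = (d - 1)*(d + 1)*(d + 2)*(d + 3)*(d + 2)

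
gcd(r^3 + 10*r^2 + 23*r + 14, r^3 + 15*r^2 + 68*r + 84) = r^2 + 9*r + 14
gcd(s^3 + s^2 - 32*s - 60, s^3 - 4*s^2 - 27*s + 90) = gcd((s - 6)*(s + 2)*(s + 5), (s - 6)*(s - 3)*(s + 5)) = s^2 - s - 30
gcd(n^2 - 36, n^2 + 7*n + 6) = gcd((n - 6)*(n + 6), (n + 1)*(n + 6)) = n + 6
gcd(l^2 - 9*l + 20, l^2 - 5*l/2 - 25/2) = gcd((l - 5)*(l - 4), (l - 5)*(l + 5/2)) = l - 5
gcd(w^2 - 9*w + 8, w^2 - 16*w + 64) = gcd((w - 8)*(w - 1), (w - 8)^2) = w - 8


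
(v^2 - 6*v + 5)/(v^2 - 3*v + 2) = (v - 5)/(v - 2)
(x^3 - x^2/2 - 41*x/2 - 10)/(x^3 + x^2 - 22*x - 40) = (x + 1/2)/(x + 2)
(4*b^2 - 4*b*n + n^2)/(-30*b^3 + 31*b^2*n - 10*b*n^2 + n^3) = (-2*b + n)/(15*b^2 - 8*b*n + n^2)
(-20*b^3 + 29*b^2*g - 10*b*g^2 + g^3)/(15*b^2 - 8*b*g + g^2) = (-4*b^2 + 5*b*g - g^2)/(3*b - g)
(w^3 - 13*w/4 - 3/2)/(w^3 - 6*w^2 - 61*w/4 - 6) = (w - 2)/(w - 8)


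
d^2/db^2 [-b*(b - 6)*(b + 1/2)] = 11 - 6*b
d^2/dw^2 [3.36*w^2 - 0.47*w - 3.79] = 6.72000000000000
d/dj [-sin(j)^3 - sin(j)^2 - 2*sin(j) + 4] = (-2*sin(j) + 3*cos(j)^2 - 5)*cos(j)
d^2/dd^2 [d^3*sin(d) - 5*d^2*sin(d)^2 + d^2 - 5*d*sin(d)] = -d^3*sin(d) + 6*d^2*cos(d) - 10*d^2*cos(2*d) + 11*d*sin(d) - 20*d*sin(2*d) - 10*cos(d) + 5*cos(2*d) - 3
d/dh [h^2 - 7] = 2*h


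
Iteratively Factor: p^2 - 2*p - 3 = (p + 1)*(p - 3)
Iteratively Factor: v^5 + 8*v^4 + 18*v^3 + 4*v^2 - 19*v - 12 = (v + 1)*(v^4 + 7*v^3 + 11*v^2 - 7*v - 12) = (v + 1)^2*(v^3 + 6*v^2 + 5*v - 12) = (v - 1)*(v + 1)^2*(v^2 + 7*v + 12) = (v - 1)*(v + 1)^2*(v + 4)*(v + 3)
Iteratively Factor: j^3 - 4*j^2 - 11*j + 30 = (j - 5)*(j^2 + j - 6) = (j - 5)*(j - 2)*(j + 3)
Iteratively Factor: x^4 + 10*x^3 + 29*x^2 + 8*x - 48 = (x + 4)*(x^3 + 6*x^2 + 5*x - 12) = (x - 1)*(x + 4)*(x^2 + 7*x + 12) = (x - 1)*(x + 4)^2*(x + 3)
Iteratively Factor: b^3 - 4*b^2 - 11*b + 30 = (b - 2)*(b^2 - 2*b - 15) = (b - 2)*(b + 3)*(b - 5)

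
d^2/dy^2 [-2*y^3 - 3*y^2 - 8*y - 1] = -12*y - 6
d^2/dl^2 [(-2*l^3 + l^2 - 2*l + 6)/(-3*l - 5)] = 2*(18*l^3 + 90*l^2 + 150*l - 109)/(27*l^3 + 135*l^2 + 225*l + 125)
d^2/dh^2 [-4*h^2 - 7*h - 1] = -8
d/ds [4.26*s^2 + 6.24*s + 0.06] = 8.52*s + 6.24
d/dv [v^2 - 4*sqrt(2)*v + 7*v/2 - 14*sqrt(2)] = 2*v - 4*sqrt(2) + 7/2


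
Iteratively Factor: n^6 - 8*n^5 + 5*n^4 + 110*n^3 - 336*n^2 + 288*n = (n - 3)*(n^5 - 5*n^4 - 10*n^3 + 80*n^2 - 96*n) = (n - 3)*(n + 4)*(n^4 - 9*n^3 + 26*n^2 - 24*n) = (n - 3)^2*(n + 4)*(n^3 - 6*n^2 + 8*n) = n*(n - 3)^2*(n + 4)*(n^2 - 6*n + 8) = n*(n - 4)*(n - 3)^2*(n + 4)*(n - 2)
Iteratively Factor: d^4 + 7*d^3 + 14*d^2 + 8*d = (d + 1)*(d^3 + 6*d^2 + 8*d) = d*(d + 1)*(d^2 + 6*d + 8) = d*(d + 1)*(d + 2)*(d + 4)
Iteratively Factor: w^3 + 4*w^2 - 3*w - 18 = (w + 3)*(w^2 + w - 6) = (w - 2)*(w + 3)*(w + 3)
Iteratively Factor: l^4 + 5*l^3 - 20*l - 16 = (l + 2)*(l^3 + 3*l^2 - 6*l - 8) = (l + 2)*(l + 4)*(l^2 - l - 2) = (l + 1)*(l + 2)*(l + 4)*(l - 2)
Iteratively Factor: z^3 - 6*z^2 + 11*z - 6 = (z - 1)*(z^2 - 5*z + 6) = (z - 2)*(z - 1)*(z - 3)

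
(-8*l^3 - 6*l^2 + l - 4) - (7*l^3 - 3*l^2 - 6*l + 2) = -15*l^3 - 3*l^2 + 7*l - 6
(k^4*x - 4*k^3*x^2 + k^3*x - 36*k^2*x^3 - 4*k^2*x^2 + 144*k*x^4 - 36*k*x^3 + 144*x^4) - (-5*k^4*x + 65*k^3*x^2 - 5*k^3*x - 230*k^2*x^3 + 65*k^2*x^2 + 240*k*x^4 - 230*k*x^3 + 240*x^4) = 6*k^4*x - 69*k^3*x^2 + 6*k^3*x + 194*k^2*x^3 - 69*k^2*x^2 - 96*k*x^4 + 194*k*x^3 - 96*x^4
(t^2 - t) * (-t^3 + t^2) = -t^5 + 2*t^4 - t^3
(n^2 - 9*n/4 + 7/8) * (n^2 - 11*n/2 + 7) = n^4 - 31*n^3/4 + 81*n^2/4 - 329*n/16 + 49/8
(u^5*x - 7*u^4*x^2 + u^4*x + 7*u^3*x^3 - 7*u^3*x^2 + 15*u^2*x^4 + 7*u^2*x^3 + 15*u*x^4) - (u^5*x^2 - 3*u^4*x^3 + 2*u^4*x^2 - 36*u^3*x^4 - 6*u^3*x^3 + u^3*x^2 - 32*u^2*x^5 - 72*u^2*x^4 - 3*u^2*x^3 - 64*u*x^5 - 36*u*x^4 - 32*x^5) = -u^5*x^2 + u^5*x + 3*u^4*x^3 - 9*u^4*x^2 + u^4*x + 36*u^3*x^4 + 13*u^3*x^3 - 8*u^3*x^2 + 32*u^2*x^5 + 87*u^2*x^4 + 10*u^2*x^3 + 64*u*x^5 + 51*u*x^4 + 32*x^5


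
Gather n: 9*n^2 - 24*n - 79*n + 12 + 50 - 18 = 9*n^2 - 103*n + 44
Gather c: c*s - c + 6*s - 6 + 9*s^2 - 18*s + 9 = c*(s - 1) + 9*s^2 - 12*s + 3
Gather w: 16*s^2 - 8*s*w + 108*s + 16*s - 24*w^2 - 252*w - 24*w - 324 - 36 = 16*s^2 + 124*s - 24*w^2 + w*(-8*s - 276) - 360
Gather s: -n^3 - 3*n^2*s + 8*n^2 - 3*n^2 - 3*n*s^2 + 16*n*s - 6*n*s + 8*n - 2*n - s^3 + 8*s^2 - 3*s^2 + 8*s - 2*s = -n^3 + 5*n^2 + 6*n - s^3 + s^2*(5 - 3*n) + s*(-3*n^2 + 10*n + 6)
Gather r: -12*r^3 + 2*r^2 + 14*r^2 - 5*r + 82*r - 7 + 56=-12*r^3 + 16*r^2 + 77*r + 49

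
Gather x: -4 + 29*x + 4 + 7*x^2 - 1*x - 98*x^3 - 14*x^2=-98*x^3 - 7*x^2 + 28*x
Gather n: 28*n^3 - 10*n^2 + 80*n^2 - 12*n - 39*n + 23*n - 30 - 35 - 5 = 28*n^3 + 70*n^2 - 28*n - 70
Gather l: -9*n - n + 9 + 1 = 10 - 10*n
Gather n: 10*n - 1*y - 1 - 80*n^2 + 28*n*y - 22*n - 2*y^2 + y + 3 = -80*n^2 + n*(28*y - 12) - 2*y^2 + 2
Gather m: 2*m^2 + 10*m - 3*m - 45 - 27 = 2*m^2 + 7*m - 72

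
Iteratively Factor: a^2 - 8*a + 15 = (a - 5)*(a - 3)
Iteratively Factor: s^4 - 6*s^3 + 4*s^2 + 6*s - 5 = (s - 5)*(s^3 - s^2 - s + 1) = (s - 5)*(s - 1)*(s^2 - 1) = (s - 5)*(s - 1)*(s + 1)*(s - 1)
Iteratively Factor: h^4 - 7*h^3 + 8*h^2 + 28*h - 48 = (h - 2)*(h^3 - 5*h^2 - 2*h + 24) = (h - 2)*(h + 2)*(h^2 - 7*h + 12) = (h - 3)*(h - 2)*(h + 2)*(h - 4)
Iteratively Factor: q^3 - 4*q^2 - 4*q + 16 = (q - 4)*(q^2 - 4) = (q - 4)*(q + 2)*(q - 2)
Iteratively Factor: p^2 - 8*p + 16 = (p - 4)*(p - 4)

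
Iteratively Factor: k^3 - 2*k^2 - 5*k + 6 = (k - 3)*(k^2 + k - 2) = (k - 3)*(k - 1)*(k + 2)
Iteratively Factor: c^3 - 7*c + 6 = (c - 1)*(c^2 + c - 6) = (c - 1)*(c + 3)*(c - 2)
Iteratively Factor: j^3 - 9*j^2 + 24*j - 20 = (j - 2)*(j^2 - 7*j + 10) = (j - 2)^2*(j - 5)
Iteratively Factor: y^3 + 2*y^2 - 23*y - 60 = (y + 4)*(y^2 - 2*y - 15) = (y + 3)*(y + 4)*(y - 5)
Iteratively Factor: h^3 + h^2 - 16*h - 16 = (h + 1)*(h^2 - 16) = (h - 4)*(h + 1)*(h + 4)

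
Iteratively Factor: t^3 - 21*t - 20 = (t - 5)*(t^2 + 5*t + 4) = (t - 5)*(t + 4)*(t + 1)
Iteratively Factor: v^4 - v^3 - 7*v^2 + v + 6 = (v - 3)*(v^3 + 2*v^2 - v - 2) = (v - 3)*(v + 1)*(v^2 + v - 2) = (v - 3)*(v - 1)*(v + 1)*(v + 2)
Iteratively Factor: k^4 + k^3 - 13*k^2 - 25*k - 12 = (k + 1)*(k^3 - 13*k - 12) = (k + 1)*(k + 3)*(k^2 - 3*k - 4) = (k + 1)^2*(k + 3)*(k - 4)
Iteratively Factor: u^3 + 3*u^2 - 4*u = (u - 1)*(u^2 + 4*u) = u*(u - 1)*(u + 4)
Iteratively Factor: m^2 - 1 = (m + 1)*(m - 1)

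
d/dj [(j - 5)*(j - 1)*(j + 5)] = 3*j^2 - 2*j - 25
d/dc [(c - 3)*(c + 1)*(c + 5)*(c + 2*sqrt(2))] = 4*c^3 + 6*sqrt(2)*c^2 + 9*c^2 - 26*c + 12*sqrt(2)*c - 26*sqrt(2) - 15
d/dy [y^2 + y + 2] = 2*y + 1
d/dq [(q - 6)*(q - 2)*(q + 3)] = 3*q^2 - 10*q - 12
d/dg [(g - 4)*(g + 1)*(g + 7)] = 3*g^2 + 8*g - 25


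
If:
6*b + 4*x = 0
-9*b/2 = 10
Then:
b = -20/9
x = 10/3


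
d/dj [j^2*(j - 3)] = 3*j*(j - 2)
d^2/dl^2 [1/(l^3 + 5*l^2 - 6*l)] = 2*(-l*(3*l + 5)*(l^2 + 5*l - 6) + (3*l^2 + 10*l - 6)^2)/(l^3*(l^2 + 5*l - 6)^3)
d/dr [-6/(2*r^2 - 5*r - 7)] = 6*(4*r - 5)/(-2*r^2 + 5*r + 7)^2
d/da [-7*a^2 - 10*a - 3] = -14*a - 10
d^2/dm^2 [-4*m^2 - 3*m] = -8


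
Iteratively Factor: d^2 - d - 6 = (d + 2)*(d - 3)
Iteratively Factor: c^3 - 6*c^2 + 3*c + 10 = (c - 2)*(c^2 - 4*c - 5) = (c - 5)*(c - 2)*(c + 1)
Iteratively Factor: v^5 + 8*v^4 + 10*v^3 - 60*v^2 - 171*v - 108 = (v + 3)*(v^4 + 5*v^3 - 5*v^2 - 45*v - 36) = (v + 3)^2*(v^3 + 2*v^2 - 11*v - 12) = (v - 3)*(v + 3)^2*(v^2 + 5*v + 4) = (v - 3)*(v + 1)*(v + 3)^2*(v + 4)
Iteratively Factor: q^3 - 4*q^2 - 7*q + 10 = (q + 2)*(q^2 - 6*q + 5) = (q - 5)*(q + 2)*(q - 1)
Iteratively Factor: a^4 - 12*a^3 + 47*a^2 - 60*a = (a - 3)*(a^3 - 9*a^2 + 20*a) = (a - 4)*(a - 3)*(a^2 - 5*a) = a*(a - 4)*(a - 3)*(a - 5)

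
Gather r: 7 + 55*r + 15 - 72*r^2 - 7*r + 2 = -72*r^2 + 48*r + 24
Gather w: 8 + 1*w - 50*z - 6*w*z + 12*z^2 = w*(1 - 6*z) + 12*z^2 - 50*z + 8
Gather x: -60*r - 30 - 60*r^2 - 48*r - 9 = -60*r^2 - 108*r - 39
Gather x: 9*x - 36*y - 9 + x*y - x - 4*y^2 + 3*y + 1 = x*(y + 8) - 4*y^2 - 33*y - 8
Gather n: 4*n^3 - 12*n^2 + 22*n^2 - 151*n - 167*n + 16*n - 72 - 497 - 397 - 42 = 4*n^3 + 10*n^2 - 302*n - 1008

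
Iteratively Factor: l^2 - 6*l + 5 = (l - 1)*(l - 5)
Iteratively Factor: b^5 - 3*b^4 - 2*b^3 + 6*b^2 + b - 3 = (b + 1)*(b^4 - 4*b^3 + 2*b^2 + 4*b - 3) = (b - 3)*(b + 1)*(b^3 - b^2 - b + 1) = (b - 3)*(b - 1)*(b + 1)*(b^2 - 1) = (b - 3)*(b - 1)*(b + 1)^2*(b - 1)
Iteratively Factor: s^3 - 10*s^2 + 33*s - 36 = (s - 3)*(s^2 - 7*s + 12) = (s - 4)*(s - 3)*(s - 3)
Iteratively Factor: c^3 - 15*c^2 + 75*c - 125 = (c - 5)*(c^2 - 10*c + 25) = (c - 5)^2*(c - 5)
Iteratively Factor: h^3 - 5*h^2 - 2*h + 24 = (h + 2)*(h^2 - 7*h + 12) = (h - 4)*(h + 2)*(h - 3)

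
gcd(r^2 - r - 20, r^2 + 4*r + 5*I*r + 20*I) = r + 4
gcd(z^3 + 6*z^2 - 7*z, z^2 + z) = z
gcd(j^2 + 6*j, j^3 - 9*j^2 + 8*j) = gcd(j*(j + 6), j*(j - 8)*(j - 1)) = j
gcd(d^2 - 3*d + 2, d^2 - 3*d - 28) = 1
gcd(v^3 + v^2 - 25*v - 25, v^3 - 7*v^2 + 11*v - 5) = v - 5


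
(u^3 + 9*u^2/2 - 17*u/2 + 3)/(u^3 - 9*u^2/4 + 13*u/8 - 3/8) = 4*(u + 6)/(4*u - 3)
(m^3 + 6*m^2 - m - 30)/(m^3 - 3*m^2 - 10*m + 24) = (m + 5)/(m - 4)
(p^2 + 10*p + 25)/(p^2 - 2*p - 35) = (p + 5)/(p - 7)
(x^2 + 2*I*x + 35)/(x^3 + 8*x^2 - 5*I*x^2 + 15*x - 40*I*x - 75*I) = (x + 7*I)/(x^2 + 8*x + 15)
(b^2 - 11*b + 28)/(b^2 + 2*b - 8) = (b^2 - 11*b + 28)/(b^2 + 2*b - 8)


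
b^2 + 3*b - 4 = (b - 1)*(b + 4)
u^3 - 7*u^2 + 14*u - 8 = (u - 4)*(u - 2)*(u - 1)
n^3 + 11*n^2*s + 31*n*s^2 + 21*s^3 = (n + s)*(n + 3*s)*(n + 7*s)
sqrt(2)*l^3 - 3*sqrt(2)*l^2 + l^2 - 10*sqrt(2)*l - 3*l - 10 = (l - 5)*(l + 2)*(sqrt(2)*l + 1)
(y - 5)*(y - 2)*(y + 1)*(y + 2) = y^4 - 4*y^3 - 9*y^2 + 16*y + 20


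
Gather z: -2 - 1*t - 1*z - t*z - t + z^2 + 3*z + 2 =-2*t + z^2 + z*(2 - t)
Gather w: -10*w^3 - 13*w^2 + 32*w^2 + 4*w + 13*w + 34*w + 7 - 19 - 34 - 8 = -10*w^3 + 19*w^2 + 51*w - 54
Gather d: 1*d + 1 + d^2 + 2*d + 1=d^2 + 3*d + 2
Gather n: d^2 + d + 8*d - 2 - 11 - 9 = d^2 + 9*d - 22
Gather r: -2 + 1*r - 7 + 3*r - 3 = 4*r - 12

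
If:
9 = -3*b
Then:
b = -3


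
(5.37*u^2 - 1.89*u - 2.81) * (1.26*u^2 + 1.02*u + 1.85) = 6.7662*u^4 + 3.096*u^3 + 4.4661*u^2 - 6.3627*u - 5.1985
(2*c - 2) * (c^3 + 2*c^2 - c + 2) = 2*c^4 + 2*c^3 - 6*c^2 + 6*c - 4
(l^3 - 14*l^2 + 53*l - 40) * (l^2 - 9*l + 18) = l^5 - 23*l^4 + 197*l^3 - 769*l^2 + 1314*l - 720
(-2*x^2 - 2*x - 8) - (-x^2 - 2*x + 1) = -x^2 - 9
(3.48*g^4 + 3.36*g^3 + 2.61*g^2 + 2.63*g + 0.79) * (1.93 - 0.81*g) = -2.8188*g^5 + 3.9948*g^4 + 4.3707*g^3 + 2.907*g^2 + 4.436*g + 1.5247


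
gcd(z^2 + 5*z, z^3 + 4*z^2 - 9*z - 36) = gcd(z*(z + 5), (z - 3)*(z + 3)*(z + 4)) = 1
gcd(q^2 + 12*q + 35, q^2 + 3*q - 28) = q + 7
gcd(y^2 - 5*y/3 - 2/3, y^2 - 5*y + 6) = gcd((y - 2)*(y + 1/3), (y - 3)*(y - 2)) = y - 2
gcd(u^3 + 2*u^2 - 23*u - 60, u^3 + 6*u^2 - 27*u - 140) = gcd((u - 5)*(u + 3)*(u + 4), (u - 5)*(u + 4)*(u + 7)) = u^2 - u - 20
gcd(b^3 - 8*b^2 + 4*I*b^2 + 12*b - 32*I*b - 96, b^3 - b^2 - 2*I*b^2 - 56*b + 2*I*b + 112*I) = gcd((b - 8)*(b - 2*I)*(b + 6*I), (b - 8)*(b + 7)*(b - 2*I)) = b^2 + b*(-8 - 2*I) + 16*I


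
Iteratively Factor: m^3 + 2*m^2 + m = (m + 1)*(m^2 + m) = m*(m + 1)*(m + 1)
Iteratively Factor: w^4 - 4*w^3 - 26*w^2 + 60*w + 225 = (w + 3)*(w^3 - 7*w^2 - 5*w + 75) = (w - 5)*(w + 3)*(w^2 - 2*w - 15) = (w - 5)^2*(w + 3)*(w + 3)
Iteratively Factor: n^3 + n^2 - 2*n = (n - 1)*(n^2 + 2*n) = n*(n - 1)*(n + 2)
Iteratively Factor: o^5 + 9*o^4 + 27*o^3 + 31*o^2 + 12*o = (o + 1)*(o^4 + 8*o^3 + 19*o^2 + 12*o) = (o + 1)^2*(o^3 + 7*o^2 + 12*o) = o*(o + 1)^2*(o^2 + 7*o + 12) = o*(o + 1)^2*(o + 4)*(o + 3)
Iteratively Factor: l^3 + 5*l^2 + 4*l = (l)*(l^2 + 5*l + 4) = l*(l + 1)*(l + 4)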